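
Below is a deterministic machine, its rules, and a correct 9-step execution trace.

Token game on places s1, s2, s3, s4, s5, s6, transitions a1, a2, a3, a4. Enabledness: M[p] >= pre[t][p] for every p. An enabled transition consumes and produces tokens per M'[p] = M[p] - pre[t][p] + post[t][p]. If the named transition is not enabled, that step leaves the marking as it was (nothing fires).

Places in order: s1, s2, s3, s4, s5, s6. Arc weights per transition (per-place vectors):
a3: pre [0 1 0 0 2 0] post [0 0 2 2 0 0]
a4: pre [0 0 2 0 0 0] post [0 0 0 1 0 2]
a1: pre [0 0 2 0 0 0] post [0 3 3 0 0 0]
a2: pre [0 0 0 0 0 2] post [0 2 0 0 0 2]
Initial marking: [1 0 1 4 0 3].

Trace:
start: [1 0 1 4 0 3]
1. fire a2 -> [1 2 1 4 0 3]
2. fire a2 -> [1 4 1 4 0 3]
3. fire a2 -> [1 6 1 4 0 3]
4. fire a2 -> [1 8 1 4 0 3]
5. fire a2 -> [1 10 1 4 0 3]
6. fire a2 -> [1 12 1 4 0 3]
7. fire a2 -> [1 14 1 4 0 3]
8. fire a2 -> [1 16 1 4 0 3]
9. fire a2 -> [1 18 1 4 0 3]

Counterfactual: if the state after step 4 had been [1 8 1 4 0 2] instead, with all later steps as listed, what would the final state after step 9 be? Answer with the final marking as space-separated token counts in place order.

1 18 1 4 0 2

state after step 4 := [1 8 1 4 0 2]
5. fire a2 -> [1 10 1 4 0 2]
6. fire a2 -> [1 12 1 4 0 2]
7. fire a2 -> [1 14 1 4 0 2]
8. fire a2 -> [1 16 1 4 0 2]
9. fire a2 -> [1 18 1 4 0 2]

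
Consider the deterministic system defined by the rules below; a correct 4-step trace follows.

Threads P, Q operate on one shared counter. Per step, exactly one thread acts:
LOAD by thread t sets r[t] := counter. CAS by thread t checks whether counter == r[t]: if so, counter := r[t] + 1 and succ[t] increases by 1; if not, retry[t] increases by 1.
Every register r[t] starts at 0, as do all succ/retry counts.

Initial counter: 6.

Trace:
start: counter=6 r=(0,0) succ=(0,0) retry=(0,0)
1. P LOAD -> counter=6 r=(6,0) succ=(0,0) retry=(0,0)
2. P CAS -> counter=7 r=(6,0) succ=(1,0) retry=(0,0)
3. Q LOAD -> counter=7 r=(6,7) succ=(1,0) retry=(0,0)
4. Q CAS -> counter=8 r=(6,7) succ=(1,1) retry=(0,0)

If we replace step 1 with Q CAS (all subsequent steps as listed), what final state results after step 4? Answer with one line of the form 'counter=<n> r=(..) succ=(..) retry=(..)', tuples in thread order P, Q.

(re-executing from step 1 with the substitution; state before step 1: counter=6 r=(0,0) succ=(0,0) retry=(0,0))
1. Q CAS -> counter=6 r=(0,0) succ=(0,0) retry=(0,1)
2. P CAS -> counter=6 r=(0,0) succ=(0,0) retry=(1,1)
3. Q LOAD -> counter=6 r=(0,6) succ=(0,0) retry=(1,1)
4. Q CAS -> counter=7 r=(0,6) succ=(0,1) retry=(1,1)

counter=7 r=(0,6) succ=(0,1) retry=(1,1)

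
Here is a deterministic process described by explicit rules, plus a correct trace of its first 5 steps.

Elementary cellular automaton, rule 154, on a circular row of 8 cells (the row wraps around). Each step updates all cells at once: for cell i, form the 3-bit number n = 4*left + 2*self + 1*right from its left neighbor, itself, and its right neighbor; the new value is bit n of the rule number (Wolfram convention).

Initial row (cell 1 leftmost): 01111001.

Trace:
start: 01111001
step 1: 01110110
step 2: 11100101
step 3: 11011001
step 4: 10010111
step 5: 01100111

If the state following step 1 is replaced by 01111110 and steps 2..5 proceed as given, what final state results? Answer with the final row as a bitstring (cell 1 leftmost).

state after step 1 := 01111110
step 2: 11111101
step 3: 11111001
step 4: 11110111
step 5: 11100111

11100111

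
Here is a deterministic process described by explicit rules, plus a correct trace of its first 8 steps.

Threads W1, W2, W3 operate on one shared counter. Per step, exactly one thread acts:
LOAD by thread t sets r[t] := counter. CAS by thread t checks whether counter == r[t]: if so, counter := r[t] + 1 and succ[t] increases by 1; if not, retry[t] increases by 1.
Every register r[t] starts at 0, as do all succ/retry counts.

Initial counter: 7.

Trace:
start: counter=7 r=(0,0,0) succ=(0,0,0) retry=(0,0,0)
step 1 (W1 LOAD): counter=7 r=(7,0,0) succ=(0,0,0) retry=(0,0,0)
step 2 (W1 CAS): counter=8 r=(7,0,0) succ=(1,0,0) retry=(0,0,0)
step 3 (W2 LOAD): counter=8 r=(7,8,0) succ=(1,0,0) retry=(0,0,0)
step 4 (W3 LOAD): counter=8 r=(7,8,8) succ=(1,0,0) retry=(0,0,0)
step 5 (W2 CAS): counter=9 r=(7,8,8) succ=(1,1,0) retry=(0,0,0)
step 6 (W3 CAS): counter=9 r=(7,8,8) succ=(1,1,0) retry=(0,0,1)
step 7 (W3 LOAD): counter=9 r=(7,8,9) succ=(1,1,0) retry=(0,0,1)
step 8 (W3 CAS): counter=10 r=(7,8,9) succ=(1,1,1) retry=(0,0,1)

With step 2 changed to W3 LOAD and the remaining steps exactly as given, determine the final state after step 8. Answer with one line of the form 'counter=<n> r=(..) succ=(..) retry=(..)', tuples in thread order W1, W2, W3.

(re-executing from step 2 with the substitution; state before step 2: counter=7 r=(7,0,0) succ=(0,0,0) retry=(0,0,0))
step 2 (W3 LOAD): counter=7 r=(7,0,7) succ=(0,0,0) retry=(0,0,0)
step 3 (W2 LOAD): counter=7 r=(7,7,7) succ=(0,0,0) retry=(0,0,0)
step 4 (W3 LOAD): counter=7 r=(7,7,7) succ=(0,0,0) retry=(0,0,0)
step 5 (W2 CAS): counter=8 r=(7,7,7) succ=(0,1,0) retry=(0,0,0)
step 6 (W3 CAS): counter=8 r=(7,7,7) succ=(0,1,0) retry=(0,0,1)
step 7 (W3 LOAD): counter=8 r=(7,7,8) succ=(0,1,0) retry=(0,0,1)
step 8 (W3 CAS): counter=9 r=(7,7,8) succ=(0,1,1) retry=(0,0,1)

counter=9 r=(7,7,8) succ=(0,1,1) retry=(0,0,1)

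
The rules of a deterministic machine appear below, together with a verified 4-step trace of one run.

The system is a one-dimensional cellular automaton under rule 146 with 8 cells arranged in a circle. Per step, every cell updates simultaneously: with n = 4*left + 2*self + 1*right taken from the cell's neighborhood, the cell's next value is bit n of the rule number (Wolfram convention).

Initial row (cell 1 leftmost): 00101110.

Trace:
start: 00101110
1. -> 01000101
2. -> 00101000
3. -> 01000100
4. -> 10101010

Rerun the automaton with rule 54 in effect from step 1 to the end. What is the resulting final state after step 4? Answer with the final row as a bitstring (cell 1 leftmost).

(re-executing steps 1..4 under rule 54; state before step 1: 00101110)
1. -> 01110001
2. -> 10001011
3. -> 01011100
4. -> 11100010

11100010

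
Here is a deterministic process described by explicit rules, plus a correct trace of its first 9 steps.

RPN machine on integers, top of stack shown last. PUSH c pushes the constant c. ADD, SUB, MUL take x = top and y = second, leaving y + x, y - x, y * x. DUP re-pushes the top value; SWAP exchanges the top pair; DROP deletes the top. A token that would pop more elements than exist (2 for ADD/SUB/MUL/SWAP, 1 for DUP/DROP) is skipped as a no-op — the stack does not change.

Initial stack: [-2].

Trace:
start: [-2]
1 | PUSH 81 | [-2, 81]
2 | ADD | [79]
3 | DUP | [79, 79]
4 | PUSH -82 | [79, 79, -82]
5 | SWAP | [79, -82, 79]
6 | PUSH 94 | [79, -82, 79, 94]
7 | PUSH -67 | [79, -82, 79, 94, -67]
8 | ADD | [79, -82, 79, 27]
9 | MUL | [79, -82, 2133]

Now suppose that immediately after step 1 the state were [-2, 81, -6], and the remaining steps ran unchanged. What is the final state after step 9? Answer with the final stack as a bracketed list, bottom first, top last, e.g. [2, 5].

state after step 1 := [-2, 81, -6]
2 | ADD | [-2, 75]
3 | DUP | [-2, 75, 75]
4 | PUSH -82 | [-2, 75, 75, -82]
5 | SWAP | [-2, 75, -82, 75]
6 | PUSH 94 | [-2, 75, -82, 75, 94]
7 | PUSH -67 | [-2, 75, -82, 75, 94, -67]
8 | ADD | [-2, 75, -82, 75, 27]
9 | MUL | [-2, 75, -82, 2025]

[-2, 75, -82, 2025]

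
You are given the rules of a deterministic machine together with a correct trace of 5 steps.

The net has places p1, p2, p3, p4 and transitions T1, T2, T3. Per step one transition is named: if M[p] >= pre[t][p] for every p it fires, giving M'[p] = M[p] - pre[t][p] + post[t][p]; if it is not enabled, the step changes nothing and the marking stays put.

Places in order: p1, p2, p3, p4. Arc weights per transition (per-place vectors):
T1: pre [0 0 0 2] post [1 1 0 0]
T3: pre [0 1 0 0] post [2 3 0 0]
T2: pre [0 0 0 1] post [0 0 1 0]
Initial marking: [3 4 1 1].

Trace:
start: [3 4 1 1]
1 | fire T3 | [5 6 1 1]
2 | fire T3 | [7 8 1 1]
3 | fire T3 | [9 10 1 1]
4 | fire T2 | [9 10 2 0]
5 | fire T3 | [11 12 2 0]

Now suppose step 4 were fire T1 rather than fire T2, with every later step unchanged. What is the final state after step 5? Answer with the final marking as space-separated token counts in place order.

(re-executing from step 4 with the substitution; state before step 4: [9 10 1 1])
4 | fire T1 | [9 10 1 1]
5 | fire T3 | [11 12 1 1]

11 12 1 1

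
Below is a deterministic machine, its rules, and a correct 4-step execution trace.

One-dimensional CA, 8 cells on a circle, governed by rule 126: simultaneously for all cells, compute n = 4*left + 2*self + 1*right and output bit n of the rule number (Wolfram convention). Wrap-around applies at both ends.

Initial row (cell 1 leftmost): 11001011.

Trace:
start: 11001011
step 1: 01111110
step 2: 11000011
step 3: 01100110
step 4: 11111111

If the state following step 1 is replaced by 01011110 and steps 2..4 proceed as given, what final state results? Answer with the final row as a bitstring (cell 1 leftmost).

00110011

state after step 1 := 01011110
step 2: 11110011
step 3: 00011110
step 4: 00110011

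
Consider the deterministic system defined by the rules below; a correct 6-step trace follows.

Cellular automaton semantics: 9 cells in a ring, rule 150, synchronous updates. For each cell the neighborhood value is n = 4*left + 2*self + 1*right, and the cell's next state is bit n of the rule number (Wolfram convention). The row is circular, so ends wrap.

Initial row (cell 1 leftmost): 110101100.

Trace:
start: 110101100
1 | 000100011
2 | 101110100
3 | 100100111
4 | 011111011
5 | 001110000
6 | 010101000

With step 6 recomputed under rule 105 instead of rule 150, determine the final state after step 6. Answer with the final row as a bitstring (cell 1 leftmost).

(re-executing step 6 under rule 105; state before step 6: 001110000)
6 | 101010111

101010111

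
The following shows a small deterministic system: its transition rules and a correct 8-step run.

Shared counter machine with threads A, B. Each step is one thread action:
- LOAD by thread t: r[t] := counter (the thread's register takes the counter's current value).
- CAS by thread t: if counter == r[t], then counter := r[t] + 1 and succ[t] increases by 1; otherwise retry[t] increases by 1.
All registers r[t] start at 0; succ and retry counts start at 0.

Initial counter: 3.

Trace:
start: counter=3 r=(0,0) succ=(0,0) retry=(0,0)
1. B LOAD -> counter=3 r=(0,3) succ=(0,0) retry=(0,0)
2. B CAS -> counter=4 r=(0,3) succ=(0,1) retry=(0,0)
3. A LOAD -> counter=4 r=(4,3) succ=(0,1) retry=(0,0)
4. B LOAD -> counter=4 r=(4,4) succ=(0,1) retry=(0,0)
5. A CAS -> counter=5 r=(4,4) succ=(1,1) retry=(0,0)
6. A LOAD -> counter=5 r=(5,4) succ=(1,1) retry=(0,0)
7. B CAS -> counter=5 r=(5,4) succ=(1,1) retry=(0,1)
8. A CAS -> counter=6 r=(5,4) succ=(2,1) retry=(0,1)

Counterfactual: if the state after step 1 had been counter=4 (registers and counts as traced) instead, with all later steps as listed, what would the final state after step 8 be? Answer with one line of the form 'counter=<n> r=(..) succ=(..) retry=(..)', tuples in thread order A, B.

counter=6 r=(5,4) succ=(2,0) retry=(0,2)

state after step 1 := counter=4 r=(0,3) succ=(0,0) retry=(0,0)
2. B CAS -> counter=4 r=(0,3) succ=(0,0) retry=(0,1)
3. A LOAD -> counter=4 r=(4,3) succ=(0,0) retry=(0,1)
4. B LOAD -> counter=4 r=(4,4) succ=(0,0) retry=(0,1)
5. A CAS -> counter=5 r=(4,4) succ=(1,0) retry=(0,1)
6. A LOAD -> counter=5 r=(5,4) succ=(1,0) retry=(0,1)
7. B CAS -> counter=5 r=(5,4) succ=(1,0) retry=(0,2)
8. A CAS -> counter=6 r=(5,4) succ=(2,0) retry=(0,2)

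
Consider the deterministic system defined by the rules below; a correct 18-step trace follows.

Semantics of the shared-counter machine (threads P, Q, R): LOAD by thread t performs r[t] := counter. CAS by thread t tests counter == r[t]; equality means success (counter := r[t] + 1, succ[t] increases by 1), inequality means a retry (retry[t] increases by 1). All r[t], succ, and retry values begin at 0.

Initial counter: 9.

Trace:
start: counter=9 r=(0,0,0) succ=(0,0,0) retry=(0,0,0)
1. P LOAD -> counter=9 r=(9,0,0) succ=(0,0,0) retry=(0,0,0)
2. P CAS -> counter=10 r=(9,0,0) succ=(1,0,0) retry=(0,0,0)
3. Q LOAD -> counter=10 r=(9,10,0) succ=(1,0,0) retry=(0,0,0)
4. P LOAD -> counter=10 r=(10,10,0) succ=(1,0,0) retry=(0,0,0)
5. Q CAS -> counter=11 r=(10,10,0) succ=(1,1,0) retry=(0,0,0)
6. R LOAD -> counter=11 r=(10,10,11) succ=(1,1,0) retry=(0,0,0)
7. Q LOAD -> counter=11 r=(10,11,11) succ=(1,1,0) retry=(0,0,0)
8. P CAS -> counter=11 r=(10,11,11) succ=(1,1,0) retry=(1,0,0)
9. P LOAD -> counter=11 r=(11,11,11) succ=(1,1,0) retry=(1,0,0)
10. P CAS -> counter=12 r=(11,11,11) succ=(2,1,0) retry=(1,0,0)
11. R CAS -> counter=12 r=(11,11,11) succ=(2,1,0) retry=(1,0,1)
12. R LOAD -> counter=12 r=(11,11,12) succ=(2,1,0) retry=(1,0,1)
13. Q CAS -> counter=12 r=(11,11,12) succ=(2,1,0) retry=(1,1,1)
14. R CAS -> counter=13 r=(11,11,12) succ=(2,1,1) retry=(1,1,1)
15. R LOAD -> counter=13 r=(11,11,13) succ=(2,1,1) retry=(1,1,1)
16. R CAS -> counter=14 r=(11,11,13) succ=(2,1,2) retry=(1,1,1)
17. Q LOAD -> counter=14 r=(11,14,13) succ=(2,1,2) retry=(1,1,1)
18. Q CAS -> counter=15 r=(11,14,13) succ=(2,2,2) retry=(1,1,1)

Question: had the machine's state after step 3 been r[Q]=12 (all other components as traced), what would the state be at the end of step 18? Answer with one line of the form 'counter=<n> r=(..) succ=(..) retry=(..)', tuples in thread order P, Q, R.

counter=15 r=(11,14,13) succ=(3,1,2) retry=(0,2,1)

state after step 3 := counter=10 r=(9,12,0) succ=(1,0,0) retry=(0,0,0)
4. P LOAD -> counter=10 r=(10,12,0) succ=(1,0,0) retry=(0,0,0)
5. Q CAS -> counter=10 r=(10,12,0) succ=(1,0,0) retry=(0,1,0)
6. R LOAD -> counter=10 r=(10,12,10) succ=(1,0,0) retry=(0,1,0)
7. Q LOAD -> counter=10 r=(10,10,10) succ=(1,0,0) retry=(0,1,0)
8. P CAS -> counter=11 r=(10,10,10) succ=(2,0,0) retry=(0,1,0)
9. P LOAD -> counter=11 r=(11,10,10) succ=(2,0,0) retry=(0,1,0)
10. P CAS -> counter=12 r=(11,10,10) succ=(3,0,0) retry=(0,1,0)
11. R CAS -> counter=12 r=(11,10,10) succ=(3,0,0) retry=(0,1,1)
12. R LOAD -> counter=12 r=(11,10,12) succ=(3,0,0) retry=(0,1,1)
13. Q CAS -> counter=12 r=(11,10,12) succ=(3,0,0) retry=(0,2,1)
14. R CAS -> counter=13 r=(11,10,12) succ=(3,0,1) retry=(0,2,1)
15. R LOAD -> counter=13 r=(11,10,13) succ=(3,0,1) retry=(0,2,1)
16. R CAS -> counter=14 r=(11,10,13) succ=(3,0,2) retry=(0,2,1)
17. Q LOAD -> counter=14 r=(11,14,13) succ=(3,0,2) retry=(0,2,1)
18. Q CAS -> counter=15 r=(11,14,13) succ=(3,1,2) retry=(0,2,1)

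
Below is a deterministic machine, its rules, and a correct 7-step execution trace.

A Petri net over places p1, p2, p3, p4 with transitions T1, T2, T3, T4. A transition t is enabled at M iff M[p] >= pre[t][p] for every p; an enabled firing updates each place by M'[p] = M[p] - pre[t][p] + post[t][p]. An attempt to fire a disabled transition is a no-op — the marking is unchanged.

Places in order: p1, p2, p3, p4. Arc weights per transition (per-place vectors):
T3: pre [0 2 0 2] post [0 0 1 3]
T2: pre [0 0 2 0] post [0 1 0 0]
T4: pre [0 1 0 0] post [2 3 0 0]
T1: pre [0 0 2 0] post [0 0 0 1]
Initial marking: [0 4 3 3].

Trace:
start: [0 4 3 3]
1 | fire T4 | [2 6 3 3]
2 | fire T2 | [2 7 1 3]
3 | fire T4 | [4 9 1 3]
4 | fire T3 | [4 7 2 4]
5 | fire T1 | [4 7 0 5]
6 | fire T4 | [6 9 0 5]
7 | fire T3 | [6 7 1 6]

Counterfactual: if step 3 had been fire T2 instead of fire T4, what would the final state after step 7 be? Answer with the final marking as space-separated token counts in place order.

4 5 1 6

(re-executing from step 3 with the substitution; state before step 3: [2 7 1 3])
3 | fire T2 | [2 7 1 3]
4 | fire T3 | [2 5 2 4]
5 | fire T1 | [2 5 0 5]
6 | fire T4 | [4 7 0 5]
7 | fire T3 | [4 5 1 6]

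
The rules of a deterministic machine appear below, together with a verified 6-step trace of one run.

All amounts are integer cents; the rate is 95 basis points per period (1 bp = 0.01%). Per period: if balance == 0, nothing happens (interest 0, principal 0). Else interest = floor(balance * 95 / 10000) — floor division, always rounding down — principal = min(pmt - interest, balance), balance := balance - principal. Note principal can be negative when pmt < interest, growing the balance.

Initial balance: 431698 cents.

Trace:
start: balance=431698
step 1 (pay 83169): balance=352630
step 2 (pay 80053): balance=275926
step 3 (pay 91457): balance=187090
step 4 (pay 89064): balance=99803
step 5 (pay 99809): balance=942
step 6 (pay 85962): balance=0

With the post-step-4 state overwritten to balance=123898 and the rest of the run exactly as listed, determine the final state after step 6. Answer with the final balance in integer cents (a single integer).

state after step 4 := balance=123898
step 5 (pay 99809): balance=25266
step 6 (pay 85962): balance=0

0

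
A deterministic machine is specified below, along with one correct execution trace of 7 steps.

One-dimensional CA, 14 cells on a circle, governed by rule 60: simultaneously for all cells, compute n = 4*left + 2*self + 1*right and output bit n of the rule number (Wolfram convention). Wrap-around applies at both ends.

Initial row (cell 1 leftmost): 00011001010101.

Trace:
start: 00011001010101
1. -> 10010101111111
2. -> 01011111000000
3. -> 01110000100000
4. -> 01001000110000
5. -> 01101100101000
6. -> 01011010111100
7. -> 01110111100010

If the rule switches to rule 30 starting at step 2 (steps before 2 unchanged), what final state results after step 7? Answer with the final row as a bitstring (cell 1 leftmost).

(re-executing steps 2..7 under rule 30; state before step 2: 10010101111111)
2. -> 01110101000000
3. -> 11000101100000
4. -> 10101101010001
5. -> 00101001011011
6. -> 11101111010010
7. -> 10001000011110

10001000011110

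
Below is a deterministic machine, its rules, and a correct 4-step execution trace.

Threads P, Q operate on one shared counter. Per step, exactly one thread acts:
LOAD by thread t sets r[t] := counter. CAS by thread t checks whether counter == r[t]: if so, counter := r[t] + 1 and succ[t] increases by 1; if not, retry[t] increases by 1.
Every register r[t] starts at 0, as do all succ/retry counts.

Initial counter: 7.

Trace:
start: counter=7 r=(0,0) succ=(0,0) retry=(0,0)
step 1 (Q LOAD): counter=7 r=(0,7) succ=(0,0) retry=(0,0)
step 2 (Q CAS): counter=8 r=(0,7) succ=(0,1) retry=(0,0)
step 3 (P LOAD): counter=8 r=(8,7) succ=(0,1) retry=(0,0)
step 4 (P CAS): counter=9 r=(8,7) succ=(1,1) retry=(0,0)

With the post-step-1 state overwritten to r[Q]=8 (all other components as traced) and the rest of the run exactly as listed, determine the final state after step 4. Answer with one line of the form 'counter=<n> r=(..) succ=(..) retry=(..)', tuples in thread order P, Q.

state after step 1 := counter=7 r=(0,8) succ=(0,0) retry=(0,0)
step 2 (Q CAS): counter=7 r=(0,8) succ=(0,0) retry=(0,1)
step 3 (P LOAD): counter=7 r=(7,8) succ=(0,0) retry=(0,1)
step 4 (P CAS): counter=8 r=(7,8) succ=(1,0) retry=(0,1)

counter=8 r=(7,8) succ=(1,0) retry=(0,1)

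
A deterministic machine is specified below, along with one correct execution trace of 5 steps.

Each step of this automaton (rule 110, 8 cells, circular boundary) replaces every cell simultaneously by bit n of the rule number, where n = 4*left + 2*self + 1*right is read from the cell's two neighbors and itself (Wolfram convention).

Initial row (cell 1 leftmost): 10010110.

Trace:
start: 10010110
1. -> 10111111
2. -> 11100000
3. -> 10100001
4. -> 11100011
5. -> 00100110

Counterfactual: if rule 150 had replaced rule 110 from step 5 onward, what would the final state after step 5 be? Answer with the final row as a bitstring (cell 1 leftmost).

(re-executing step 5 under rule 150; state before step 5: 11100011)
5. -> 11010101

11010101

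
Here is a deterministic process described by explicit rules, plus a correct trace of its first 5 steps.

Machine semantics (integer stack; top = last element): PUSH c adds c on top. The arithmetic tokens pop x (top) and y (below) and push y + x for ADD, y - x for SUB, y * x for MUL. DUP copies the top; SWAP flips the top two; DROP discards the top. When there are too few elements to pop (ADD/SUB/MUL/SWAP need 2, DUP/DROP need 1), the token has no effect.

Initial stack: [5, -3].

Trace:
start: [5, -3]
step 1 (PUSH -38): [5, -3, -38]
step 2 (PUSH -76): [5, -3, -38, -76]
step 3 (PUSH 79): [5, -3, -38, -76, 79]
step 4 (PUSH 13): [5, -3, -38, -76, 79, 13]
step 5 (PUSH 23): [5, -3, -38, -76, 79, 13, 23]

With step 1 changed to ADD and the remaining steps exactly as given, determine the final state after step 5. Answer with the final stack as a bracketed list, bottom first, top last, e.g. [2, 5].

(re-executing from step 1 with the substitution; state before step 1: [5, -3])
step 1 (ADD): [2]
step 2 (PUSH -76): [2, -76]
step 3 (PUSH 79): [2, -76, 79]
step 4 (PUSH 13): [2, -76, 79, 13]
step 5 (PUSH 23): [2, -76, 79, 13, 23]

[2, -76, 79, 13, 23]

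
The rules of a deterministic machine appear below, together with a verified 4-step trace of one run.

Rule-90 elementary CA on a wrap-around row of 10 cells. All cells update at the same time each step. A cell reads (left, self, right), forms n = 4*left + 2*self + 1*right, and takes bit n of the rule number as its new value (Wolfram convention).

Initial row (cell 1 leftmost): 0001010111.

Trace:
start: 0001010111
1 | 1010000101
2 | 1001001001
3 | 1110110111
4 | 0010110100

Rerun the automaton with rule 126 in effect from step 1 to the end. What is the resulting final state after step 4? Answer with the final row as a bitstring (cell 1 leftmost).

(re-executing steps 1..4 under rule 126; state before step 1: 0001010111)
1 | 1011111101
2 | 1110000111
3 | 0011001100
4 | 0111111110

0111111110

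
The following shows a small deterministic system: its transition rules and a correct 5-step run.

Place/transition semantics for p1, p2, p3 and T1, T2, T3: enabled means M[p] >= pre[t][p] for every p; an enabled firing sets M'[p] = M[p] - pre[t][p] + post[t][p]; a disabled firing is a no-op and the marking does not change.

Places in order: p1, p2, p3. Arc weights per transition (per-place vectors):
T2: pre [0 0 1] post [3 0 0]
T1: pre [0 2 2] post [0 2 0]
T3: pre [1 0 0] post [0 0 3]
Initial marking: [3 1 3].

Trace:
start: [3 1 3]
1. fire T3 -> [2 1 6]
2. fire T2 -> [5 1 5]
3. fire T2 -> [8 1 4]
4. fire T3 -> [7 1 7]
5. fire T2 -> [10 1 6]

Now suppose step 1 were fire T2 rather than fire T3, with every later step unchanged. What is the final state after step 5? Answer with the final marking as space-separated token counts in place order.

14 1 2

(re-executing from step 1 with the substitution; state before step 1: [3 1 3])
1. fire T2 -> [6 1 2]
2. fire T2 -> [9 1 1]
3. fire T2 -> [12 1 0]
4. fire T3 -> [11 1 3]
5. fire T2 -> [14 1 2]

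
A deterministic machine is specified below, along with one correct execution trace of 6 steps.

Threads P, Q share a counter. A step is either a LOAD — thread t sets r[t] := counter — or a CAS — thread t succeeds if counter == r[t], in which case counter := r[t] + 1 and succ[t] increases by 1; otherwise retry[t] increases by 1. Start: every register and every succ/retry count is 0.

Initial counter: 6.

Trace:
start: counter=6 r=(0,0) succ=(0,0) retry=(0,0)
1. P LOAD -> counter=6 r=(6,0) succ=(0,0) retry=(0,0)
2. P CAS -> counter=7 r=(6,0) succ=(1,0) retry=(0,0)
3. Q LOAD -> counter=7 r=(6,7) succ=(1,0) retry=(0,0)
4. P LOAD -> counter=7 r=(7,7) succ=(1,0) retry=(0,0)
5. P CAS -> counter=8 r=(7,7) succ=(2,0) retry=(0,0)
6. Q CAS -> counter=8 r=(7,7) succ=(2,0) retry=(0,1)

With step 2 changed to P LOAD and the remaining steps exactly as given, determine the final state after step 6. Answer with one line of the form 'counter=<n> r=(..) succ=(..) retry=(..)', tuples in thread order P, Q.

counter=7 r=(6,6) succ=(1,0) retry=(0,1)

(re-executing from step 2 with the substitution; state before step 2: counter=6 r=(6,0) succ=(0,0) retry=(0,0))
2. P LOAD -> counter=6 r=(6,0) succ=(0,0) retry=(0,0)
3. Q LOAD -> counter=6 r=(6,6) succ=(0,0) retry=(0,0)
4. P LOAD -> counter=6 r=(6,6) succ=(0,0) retry=(0,0)
5. P CAS -> counter=7 r=(6,6) succ=(1,0) retry=(0,0)
6. Q CAS -> counter=7 r=(6,6) succ=(1,0) retry=(0,1)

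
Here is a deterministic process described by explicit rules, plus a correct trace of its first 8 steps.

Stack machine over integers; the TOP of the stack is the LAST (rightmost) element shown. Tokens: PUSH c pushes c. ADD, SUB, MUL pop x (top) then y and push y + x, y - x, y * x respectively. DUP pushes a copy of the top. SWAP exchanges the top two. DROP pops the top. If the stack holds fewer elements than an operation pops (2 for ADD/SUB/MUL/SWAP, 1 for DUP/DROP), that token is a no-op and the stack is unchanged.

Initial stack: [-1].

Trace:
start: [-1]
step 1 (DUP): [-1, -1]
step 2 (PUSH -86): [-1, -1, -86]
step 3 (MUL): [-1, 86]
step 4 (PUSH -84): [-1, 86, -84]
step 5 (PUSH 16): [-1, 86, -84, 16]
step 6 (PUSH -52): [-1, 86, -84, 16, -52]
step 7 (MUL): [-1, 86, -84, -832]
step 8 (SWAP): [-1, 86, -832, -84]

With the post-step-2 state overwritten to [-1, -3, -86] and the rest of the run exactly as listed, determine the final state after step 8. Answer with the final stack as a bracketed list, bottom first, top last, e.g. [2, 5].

state after step 2 := [-1, -3, -86]
step 3 (MUL): [-1, 258]
step 4 (PUSH -84): [-1, 258, -84]
step 5 (PUSH 16): [-1, 258, -84, 16]
step 6 (PUSH -52): [-1, 258, -84, 16, -52]
step 7 (MUL): [-1, 258, -84, -832]
step 8 (SWAP): [-1, 258, -832, -84]

[-1, 258, -832, -84]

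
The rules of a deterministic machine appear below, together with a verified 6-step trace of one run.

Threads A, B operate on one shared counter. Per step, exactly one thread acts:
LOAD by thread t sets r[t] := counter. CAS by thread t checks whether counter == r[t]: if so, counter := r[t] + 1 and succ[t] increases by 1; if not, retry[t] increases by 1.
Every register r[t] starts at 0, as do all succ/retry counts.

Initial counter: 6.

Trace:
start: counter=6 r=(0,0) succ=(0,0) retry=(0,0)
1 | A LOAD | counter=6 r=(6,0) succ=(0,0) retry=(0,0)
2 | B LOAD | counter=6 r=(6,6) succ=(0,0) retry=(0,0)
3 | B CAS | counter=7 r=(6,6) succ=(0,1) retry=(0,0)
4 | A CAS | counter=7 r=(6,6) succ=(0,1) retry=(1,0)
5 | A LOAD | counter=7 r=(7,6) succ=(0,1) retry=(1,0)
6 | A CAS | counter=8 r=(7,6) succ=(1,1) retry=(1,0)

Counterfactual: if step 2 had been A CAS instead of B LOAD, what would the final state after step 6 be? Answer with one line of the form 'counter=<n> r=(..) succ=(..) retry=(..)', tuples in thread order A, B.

counter=8 r=(7,0) succ=(2,0) retry=(1,1)

(re-executing from step 2 with the substitution; state before step 2: counter=6 r=(6,0) succ=(0,0) retry=(0,0))
2 | A CAS | counter=7 r=(6,0) succ=(1,0) retry=(0,0)
3 | B CAS | counter=7 r=(6,0) succ=(1,0) retry=(0,1)
4 | A CAS | counter=7 r=(6,0) succ=(1,0) retry=(1,1)
5 | A LOAD | counter=7 r=(7,0) succ=(1,0) retry=(1,1)
6 | A CAS | counter=8 r=(7,0) succ=(2,0) retry=(1,1)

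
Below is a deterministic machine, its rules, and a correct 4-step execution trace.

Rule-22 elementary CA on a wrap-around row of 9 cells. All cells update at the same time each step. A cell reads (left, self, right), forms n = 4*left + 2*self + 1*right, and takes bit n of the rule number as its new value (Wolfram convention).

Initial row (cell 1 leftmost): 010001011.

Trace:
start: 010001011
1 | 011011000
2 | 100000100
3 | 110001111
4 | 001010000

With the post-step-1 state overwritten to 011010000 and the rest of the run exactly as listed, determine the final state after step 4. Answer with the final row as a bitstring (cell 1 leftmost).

000111100

state after step 1 := 011010000
2 | 100011000
3 | 110100101
4 | 000111100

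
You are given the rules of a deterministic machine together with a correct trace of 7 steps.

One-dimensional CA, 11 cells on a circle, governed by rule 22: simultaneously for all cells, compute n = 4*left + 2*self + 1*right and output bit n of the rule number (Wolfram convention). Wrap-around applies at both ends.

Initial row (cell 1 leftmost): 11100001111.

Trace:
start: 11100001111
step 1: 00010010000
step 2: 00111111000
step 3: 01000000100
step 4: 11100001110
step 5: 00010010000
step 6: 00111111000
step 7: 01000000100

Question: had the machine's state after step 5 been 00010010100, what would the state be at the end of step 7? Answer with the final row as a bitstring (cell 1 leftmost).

01000000001

state after step 5 := 00010010100
step 6: 00111110110
step 7: 01000000001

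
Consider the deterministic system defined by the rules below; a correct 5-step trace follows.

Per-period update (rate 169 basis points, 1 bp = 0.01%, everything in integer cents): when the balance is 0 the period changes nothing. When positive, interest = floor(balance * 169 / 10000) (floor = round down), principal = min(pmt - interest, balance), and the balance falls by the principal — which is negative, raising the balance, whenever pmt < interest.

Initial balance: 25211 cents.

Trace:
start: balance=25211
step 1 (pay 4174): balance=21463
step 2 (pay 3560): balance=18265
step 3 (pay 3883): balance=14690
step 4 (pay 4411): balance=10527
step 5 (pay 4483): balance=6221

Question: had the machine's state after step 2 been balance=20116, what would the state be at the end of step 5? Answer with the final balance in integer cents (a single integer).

state after step 2 := balance=20116
step 3 (pay 3883): balance=16572
step 4 (pay 4411): balance=12441
step 5 (pay 4483): balance=8168

8168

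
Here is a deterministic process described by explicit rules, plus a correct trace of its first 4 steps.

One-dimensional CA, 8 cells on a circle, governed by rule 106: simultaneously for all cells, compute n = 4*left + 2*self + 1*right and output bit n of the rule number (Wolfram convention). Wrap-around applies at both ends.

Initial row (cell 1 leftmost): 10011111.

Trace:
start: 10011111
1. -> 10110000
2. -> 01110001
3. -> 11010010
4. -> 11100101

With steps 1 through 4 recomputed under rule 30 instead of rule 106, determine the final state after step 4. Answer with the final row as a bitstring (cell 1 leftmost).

(re-executing steps 1..4 under rule 30; state before step 1: 10011111)
1. -> 01110000
2. -> 11001000
3. -> 10111101
4. -> 00100001

00100001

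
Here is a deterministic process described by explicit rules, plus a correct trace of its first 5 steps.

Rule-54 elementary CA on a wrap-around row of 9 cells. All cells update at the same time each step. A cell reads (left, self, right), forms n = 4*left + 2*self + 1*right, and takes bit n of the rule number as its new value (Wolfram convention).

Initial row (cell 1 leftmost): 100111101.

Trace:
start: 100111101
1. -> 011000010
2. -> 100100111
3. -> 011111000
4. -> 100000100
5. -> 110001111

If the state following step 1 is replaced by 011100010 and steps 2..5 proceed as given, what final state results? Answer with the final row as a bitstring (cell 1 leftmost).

000101111

state after step 1 := 011100010
2. -> 100010111
3. -> 010111000
4. -> 111000100
5. -> 000101111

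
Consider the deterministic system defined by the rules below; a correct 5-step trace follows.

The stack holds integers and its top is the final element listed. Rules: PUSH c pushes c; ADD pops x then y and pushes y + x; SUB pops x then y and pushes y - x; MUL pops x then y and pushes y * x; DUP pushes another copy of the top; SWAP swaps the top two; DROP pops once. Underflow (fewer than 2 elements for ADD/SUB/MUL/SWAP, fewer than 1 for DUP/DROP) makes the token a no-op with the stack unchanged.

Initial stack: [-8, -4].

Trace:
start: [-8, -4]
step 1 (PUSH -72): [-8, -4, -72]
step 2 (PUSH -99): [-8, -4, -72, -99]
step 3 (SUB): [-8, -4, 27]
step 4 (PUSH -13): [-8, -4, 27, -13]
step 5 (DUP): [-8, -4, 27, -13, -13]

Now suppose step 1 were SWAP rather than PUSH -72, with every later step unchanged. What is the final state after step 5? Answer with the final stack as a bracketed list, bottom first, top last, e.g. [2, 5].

[-4, 91, -13, -13]

(re-executing from step 1 with the substitution; state before step 1: [-8, -4])
step 1 (SWAP): [-4, -8]
step 2 (PUSH -99): [-4, -8, -99]
step 3 (SUB): [-4, 91]
step 4 (PUSH -13): [-4, 91, -13]
step 5 (DUP): [-4, 91, -13, -13]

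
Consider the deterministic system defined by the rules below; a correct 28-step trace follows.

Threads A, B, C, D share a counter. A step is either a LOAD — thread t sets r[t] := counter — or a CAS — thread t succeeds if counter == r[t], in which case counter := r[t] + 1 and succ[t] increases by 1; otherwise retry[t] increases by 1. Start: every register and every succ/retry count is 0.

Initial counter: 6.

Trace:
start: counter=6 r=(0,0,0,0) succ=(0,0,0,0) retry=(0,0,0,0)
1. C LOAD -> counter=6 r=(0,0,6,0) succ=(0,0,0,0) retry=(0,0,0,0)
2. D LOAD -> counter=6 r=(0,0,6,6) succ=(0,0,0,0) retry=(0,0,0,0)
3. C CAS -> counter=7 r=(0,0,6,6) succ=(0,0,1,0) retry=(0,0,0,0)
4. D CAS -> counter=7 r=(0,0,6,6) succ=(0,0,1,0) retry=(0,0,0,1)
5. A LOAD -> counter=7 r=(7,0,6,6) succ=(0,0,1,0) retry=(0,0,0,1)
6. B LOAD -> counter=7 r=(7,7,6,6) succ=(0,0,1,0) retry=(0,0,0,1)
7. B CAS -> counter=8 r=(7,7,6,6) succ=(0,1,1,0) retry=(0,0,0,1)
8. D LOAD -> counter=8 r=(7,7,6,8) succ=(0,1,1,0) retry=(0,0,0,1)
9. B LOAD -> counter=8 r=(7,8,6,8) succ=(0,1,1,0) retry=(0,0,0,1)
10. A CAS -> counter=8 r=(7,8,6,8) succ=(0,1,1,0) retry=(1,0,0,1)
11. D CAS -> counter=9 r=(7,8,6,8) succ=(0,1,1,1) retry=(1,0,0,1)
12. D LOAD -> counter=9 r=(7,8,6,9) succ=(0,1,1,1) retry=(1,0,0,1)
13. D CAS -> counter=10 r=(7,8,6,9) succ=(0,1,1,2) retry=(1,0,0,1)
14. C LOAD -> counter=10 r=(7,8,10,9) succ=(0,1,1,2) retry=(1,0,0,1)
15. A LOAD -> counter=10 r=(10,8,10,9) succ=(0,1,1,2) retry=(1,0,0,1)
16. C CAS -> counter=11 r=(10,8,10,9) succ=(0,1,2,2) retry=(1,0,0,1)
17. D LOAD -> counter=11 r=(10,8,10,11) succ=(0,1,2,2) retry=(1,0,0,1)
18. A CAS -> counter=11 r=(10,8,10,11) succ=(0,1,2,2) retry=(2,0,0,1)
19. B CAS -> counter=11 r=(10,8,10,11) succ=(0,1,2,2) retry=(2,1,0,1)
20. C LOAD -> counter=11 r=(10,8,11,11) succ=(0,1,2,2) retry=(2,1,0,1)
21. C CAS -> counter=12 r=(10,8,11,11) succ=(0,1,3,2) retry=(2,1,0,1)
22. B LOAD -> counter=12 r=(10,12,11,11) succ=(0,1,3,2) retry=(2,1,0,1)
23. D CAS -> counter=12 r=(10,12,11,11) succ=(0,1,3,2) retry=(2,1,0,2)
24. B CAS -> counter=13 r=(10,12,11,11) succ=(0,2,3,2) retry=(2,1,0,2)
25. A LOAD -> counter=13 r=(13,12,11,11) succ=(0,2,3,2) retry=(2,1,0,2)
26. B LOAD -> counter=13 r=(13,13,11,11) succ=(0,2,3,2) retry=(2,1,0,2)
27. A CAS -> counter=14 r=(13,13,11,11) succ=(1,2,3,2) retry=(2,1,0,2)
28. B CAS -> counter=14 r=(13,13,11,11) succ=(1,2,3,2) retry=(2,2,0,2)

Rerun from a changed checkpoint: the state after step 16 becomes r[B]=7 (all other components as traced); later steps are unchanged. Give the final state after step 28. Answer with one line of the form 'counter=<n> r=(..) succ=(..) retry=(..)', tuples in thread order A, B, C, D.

state after step 16 := counter=11 r=(10,7,10,9) succ=(0,1,2,2) retry=(1,0,0,1)
17. D LOAD -> counter=11 r=(10,7,10,11) succ=(0,1,2,2) retry=(1,0,0,1)
18. A CAS -> counter=11 r=(10,7,10,11) succ=(0,1,2,2) retry=(2,0,0,1)
19. B CAS -> counter=11 r=(10,7,10,11) succ=(0,1,2,2) retry=(2,1,0,1)
20. C LOAD -> counter=11 r=(10,7,11,11) succ=(0,1,2,2) retry=(2,1,0,1)
21. C CAS -> counter=12 r=(10,7,11,11) succ=(0,1,3,2) retry=(2,1,0,1)
22. B LOAD -> counter=12 r=(10,12,11,11) succ=(0,1,3,2) retry=(2,1,0,1)
23. D CAS -> counter=12 r=(10,12,11,11) succ=(0,1,3,2) retry=(2,1,0,2)
24. B CAS -> counter=13 r=(10,12,11,11) succ=(0,2,3,2) retry=(2,1,0,2)
25. A LOAD -> counter=13 r=(13,12,11,11) succ=(0,2,3,2) retry=(2,1,0,2)
26. B LOAD -> counter=13 r=(13,13,11,11) succ=(0,2,3,2) retry=(2,1,0,2)
27. A CAS -> counter=14 r=(13,13,11,11) succ=(1,2,3,2) retry=(2,1,0,2)
28. B CAS -> counter=14 r=(13,13,11,11) succ=(1,2,3,2) retry=(2,2,0,2)

counter=14 r=(13,13,11,11) succ=(1,2,3,2) retry=(2,2,0,2)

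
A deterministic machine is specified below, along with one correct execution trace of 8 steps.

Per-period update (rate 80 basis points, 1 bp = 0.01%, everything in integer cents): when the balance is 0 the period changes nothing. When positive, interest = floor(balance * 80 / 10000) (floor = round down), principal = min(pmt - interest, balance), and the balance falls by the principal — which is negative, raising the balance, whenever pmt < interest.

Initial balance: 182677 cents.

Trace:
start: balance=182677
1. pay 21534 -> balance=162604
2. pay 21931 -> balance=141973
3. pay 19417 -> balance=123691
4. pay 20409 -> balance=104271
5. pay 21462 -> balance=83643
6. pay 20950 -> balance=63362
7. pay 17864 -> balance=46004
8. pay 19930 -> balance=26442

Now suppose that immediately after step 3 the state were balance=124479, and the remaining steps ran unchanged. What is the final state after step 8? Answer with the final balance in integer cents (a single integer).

state after step 3 := balance=124479
4. pay 20409 -> balance=105065
5. pay 21462 -> balance=84443
6. pay 20950 -> balance=64168
7. pay 17864 -> balance=46817
8. pay 19930 -> balance=27261

27261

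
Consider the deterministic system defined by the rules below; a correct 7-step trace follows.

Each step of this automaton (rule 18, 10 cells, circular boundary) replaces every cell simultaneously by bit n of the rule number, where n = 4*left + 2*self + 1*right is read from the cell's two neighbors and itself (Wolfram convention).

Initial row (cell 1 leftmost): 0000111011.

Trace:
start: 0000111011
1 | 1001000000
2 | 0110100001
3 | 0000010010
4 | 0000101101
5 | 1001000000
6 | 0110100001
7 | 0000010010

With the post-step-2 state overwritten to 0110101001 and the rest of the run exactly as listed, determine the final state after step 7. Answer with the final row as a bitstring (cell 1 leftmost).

1011010000

state after step 2 := 0110101001
3 | 0000000110
4 | 0000001001
5 | 1000010110
6 | 0100100000
7 | 1011010000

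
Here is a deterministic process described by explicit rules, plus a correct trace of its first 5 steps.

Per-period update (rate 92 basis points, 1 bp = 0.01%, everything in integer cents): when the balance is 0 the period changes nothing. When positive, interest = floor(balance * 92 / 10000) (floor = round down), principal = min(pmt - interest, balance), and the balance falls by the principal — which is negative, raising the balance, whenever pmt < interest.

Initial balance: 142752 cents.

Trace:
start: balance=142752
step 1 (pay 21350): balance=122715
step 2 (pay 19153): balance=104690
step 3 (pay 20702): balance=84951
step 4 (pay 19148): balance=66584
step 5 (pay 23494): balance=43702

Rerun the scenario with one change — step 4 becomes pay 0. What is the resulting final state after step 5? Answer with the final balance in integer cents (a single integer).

63026

(re-executing from step 4 with the substitution; state before step 4: balance=84951)
step 4 (pay 0): balance=85732
step 5 (pay 23494): balance=63026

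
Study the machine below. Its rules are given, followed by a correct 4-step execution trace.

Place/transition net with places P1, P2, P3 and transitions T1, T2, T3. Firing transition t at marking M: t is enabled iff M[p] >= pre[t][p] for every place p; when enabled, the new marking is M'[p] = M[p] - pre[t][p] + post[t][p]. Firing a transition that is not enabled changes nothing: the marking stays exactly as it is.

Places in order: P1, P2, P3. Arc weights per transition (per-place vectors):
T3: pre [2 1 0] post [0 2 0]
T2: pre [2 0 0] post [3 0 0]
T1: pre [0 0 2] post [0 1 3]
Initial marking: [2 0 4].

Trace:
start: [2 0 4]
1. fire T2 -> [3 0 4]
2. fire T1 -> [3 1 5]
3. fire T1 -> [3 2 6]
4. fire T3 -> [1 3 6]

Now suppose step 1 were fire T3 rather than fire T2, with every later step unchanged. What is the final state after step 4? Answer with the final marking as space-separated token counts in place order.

0 3 6

(re-executing from step 1 with the substitution; state before step 1: [2 0 4])
1. fire T3 -> [2 0 4]
2. fire T1 -> [2 1 5]
3. fire T1 -> [2 2 6]
4. fire T3 -> [0 3 6]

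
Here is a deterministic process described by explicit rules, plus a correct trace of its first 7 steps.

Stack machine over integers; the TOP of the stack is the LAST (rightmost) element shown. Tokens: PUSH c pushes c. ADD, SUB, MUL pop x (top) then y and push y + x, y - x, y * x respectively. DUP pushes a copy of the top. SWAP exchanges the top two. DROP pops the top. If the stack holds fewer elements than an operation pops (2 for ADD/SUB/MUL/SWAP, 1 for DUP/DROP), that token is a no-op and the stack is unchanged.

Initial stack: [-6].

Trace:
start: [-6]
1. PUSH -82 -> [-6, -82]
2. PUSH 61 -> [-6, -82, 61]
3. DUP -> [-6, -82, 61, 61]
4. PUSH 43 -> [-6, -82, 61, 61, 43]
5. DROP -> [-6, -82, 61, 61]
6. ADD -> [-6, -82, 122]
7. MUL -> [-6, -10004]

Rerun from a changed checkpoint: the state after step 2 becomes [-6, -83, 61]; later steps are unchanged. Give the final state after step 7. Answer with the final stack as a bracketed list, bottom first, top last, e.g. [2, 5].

state after step 2 := [-6, -83, 61]
3. DUP -> [-6, -83, 61, 61]
4. PUSH 43 -> [-6, -83, 61, 61, 43]
5. DROP -> [-6, -83, 61, 61]
6. ADD -> [-6, -83, 122]
7. MUL -> [-6, -10126]

[-6, -10126]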